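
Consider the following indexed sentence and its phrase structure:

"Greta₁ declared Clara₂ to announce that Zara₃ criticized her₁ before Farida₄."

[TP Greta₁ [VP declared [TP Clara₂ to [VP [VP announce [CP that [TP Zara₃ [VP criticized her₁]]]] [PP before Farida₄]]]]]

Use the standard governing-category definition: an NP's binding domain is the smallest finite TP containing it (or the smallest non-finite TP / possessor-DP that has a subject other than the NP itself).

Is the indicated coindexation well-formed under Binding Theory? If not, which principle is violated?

The two coindexed NPs are *Greta₁* and *her₁*.
*her₁* is a pronoun; its binding domain is the embedded TP, whose subject is Zara₃. Within that domain it is c-commanded only by *Zara₃*, which carries a different index — the pronoun is free locally, so Principle B holds.
*Greta₁* is an R-expression; *her₁* does not c-command it, and no other NP shares its index, so Principle C is satisfied.
All principles are respected.

grammatical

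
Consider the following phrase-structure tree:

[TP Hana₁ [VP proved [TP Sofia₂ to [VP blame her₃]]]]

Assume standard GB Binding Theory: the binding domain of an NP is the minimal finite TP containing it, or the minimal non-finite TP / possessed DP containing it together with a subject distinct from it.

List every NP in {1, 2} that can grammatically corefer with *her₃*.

*her* is a pronoun, so Principle B applies: it must be free in its binding domain.
Binding domain of *her₃*: the embedded TP, whose subject is Sofia₂.
*Hana₁* c-commands the pronoun but from outside its binding domain, and is not c-commanded by it → coindexation permitted.
*Sofia₂* c-commands the pronoun within its binding domain → coindexation would violate Principle B.

{1}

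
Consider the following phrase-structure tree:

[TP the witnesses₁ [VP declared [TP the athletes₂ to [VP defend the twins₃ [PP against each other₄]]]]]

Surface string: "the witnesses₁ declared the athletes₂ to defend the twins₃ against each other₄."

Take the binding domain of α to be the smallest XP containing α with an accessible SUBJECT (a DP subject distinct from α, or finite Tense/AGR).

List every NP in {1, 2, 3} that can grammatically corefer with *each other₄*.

*each other* is an anaphor, so Principle A applies: it must be bound in its binding domain.
Binding domain of *each other₄*: the embedded TP, whose subject is the athletes₂.
*the witnesses₁* c-commands the anaphor but is outside its binding domain → cannot satisfy Principle A.
*the athletes₂* c-commands the anaphor within its binding domain → licit binder.
*the twins₃* c-commands the anaphor within its binding domain → licit binder.

{2, 3}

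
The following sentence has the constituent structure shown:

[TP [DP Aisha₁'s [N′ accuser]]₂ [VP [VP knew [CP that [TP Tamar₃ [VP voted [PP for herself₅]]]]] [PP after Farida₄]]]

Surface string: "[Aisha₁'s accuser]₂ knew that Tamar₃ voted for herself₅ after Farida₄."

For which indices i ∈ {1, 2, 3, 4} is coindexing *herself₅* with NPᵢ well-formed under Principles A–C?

*herself* is an anaphor, so Principle A applies: it must be bound in its binding domain.
Binding domain of *herself₅*: the embedded TP, whose subject is Tamar₃.
*Aisha₁* does not c-command the anaphor → cannot bind it.
*[Aisha₁'s accuser]₂* c-commands the anaphor but is outside its binding domain → cannot satisfy Principle A.
*Tamar₃* c-commands the anaphor within its binding domain → licit binder.
*Farida₄* does not c-command the anaphor → cannot bind it.

{3}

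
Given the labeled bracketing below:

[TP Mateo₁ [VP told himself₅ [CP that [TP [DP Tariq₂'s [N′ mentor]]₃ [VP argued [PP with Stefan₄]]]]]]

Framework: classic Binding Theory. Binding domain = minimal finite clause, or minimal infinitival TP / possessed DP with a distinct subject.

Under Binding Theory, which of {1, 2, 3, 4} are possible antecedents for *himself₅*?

*himself* is an anaphor, so Principle A applies: it must be bound in its binding domain.
Binding domain of *himself₅*: the matrix TP, whose subject is Mateo₁.
*Mateo₁* c-commands the anaphor within its binding domain → licit binder.
*Tariq₂* does not c-command the anaphor → cannot bind it.
*[Tariq₂'s mentor]₃* does not c-command the anaphor → cannot bind it.
*Stefan₄* does not c-command the anaphor → cannot bind it.

{1}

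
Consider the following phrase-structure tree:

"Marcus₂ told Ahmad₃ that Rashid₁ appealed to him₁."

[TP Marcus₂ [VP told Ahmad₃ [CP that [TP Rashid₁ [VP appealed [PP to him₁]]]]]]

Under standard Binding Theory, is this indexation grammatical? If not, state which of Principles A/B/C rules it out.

The two coindexed NPs are *Rashid₁* and *him₁*.
*him₁* is a pronoun. Its binding domain is the embedded TP, whose subject is Rashid₁.
*Rashid₁* c-commands it within that domain and carries the same index.
The pronoun is locally bound → Principle B violation.

Principle B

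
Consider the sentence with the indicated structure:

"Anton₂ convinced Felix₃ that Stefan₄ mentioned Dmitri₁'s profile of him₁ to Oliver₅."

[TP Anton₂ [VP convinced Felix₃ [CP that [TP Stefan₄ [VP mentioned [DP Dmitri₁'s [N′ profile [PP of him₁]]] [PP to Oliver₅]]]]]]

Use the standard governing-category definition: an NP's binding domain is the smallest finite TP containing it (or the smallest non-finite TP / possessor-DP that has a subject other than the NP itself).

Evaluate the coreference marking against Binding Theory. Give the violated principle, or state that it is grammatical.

The two coindexed NPs are *Dmitri₁* and *him₁*.
*him₁* is a pronoun. Its binding domain is the possessed DP, whose subject is Dmitri₁.
*Dmitri₁* c-commands it within that domain and carries the same index.
The pronoun is locally bound → Principle B violation.

Principle B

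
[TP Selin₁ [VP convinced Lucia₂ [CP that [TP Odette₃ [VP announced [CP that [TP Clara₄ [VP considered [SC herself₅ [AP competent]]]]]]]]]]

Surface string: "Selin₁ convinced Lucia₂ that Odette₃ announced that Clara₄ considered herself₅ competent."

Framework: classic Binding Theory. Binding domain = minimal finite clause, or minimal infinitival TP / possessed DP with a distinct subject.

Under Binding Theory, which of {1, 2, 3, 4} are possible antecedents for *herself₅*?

*herself* is an anaphor, so Principle A applies: it must be bound in its binding domain.
Binding domain of *herself₅*: the embedded TP, whose subject is Clara₄.
*Selin₁* c-commands the anaphor but is outside its binding domain → cannot satisfy Principle A.
*Lucia₂* c-commands the anaphor but is outside its binding domain → cannot satisfy Principle A.
*Odette₃* c-commands the anaphor but is outside its binding domain → cannot satisfy Principle A.
*Clara₄* c-commands the anaphor within its binding domain → licit binder.

{4}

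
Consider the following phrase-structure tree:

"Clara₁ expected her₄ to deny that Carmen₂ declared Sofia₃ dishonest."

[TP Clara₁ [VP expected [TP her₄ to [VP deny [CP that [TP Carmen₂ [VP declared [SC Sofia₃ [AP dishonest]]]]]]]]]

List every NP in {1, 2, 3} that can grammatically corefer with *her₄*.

*her* is a pronoun, so Principle B applies: it must be free in its binding domain.
Binding domain of *her₄*: the matrix TP, whose subject is Clara₁.
*Clara₁* c-commands the pronoun within its binding domain → coindexation would violate Principle B.
*Carmen₂*: the pronoun c-commands this R-expression → coindexation would violate Principle C on *Carmen₂*.
*Sofia₃*: the pronoun c-commands this R-expression → coindexation would violate Principle C on *Sofia₃*.

none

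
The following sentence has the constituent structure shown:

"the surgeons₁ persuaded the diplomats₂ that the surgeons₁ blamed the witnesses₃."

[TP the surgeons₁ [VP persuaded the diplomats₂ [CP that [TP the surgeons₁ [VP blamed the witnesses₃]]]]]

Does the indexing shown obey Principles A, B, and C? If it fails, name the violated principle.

The two coindexed NPs are *the surgeons₁* (the higher occurrence) and *the surgeons₁* (the lower occurrence).
*the surgeons₁* (the lower occurrence) is an R-expression. Principle C requires it to be free everywhere.
*the surgeons₁* (the higher occurrence) c-commands it and carries the same index.
The R-expression is bound → Principle C violation.

Principle C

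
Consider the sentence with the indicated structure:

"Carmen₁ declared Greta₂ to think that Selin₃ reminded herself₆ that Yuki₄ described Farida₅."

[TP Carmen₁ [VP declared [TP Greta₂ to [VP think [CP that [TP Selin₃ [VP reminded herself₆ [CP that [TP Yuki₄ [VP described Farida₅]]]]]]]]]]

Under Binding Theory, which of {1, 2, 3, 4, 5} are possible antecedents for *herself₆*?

{3}

*herself* is an anaphor, so Principle A applies: it must be bound in its binding domain.
Binding domain of *herself₆*: the embedded TP, whose subject is Selin₃.
*Carmen₁* c-commands the anaphor but is outside its binding domain → cannot satisfy Principle A.
*Greta₂* c-commands the anaphor but is outside its binding domain → cannot satisfy Principle A.
*Selin₃* c-commands the anaphor within its binding domain → licit binder.
*Yuki₄* does not c-command the anaphor → cannot bind it.
*Farida₅* does not c-command the anaphor → cannot bind it.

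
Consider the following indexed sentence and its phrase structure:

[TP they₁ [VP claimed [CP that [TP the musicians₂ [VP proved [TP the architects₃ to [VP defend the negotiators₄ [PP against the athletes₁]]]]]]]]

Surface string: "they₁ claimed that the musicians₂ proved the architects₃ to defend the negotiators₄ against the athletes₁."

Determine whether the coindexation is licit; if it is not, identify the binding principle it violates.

Principle C

The two coindexed NPs are *they₁* and *the athletes₁*.
*the athletes₁* is an R-expression. Principle C requires it to be free everywhere.
*they₁* c-commands it and carries the same index.
The R-expression is bound → Principle C violation.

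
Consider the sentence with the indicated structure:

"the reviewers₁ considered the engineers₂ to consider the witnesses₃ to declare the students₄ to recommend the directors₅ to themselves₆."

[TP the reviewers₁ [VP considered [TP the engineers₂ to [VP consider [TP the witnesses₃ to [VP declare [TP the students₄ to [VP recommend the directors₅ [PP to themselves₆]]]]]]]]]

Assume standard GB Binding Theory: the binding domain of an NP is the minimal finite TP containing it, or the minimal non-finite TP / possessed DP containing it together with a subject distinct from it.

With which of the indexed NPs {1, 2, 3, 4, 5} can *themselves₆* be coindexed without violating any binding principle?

*themselves* is an anaphor, so Principle A applies: it must be bound in its binding domain.
Binding domain of *themselves₆*: the embedded TP, whose subject is the students₄.
*the reviewers₁* c-commands the anaphor but is outside its binding domain → cannot satisfy Principle A.
*the engineers₂* c-commands the anaphor but is outside its binding domain → cannot satisfy Principle A.
*the witnesses₃* c-commands the anaphor but is outside its binding domain → cannot satisfy Principle A.
*the students₄* c-commands the anaphor within its binding domain → licit binder.
*the directors₅* c-commands the anaphor within its binding domain → licit binder.

{4, 5}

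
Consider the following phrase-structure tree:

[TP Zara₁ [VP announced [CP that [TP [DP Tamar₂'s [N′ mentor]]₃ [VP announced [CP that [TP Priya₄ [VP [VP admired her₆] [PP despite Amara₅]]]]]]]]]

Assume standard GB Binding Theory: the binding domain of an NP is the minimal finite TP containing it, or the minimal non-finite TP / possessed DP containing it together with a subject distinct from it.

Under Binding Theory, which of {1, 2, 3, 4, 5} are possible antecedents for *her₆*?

*her* is a pronoun, so Principle B applies: it must be free in its binding domain.
Binding domain of *her₆*: the embedded TP, whose subject is Priya₄.
*Zara₁* c-commands the pronoun but from outside its binding domain, and is not c-commanded by it → coindexation permitted.
*Tamar₂* and the pronoun do not c-command one another → neither Principle B nor Principle C is at stake; coindexation permitted.
*[Tamar₂'s mentor]₃* c-commands the pronoun but from outside its binding domain, and is not c-commanded by it → coindexation permitted.
*Priya₄* c-commands the pronoun within its binding domain → coindexation would violate Principle B.
*Amara₅* and the pronoun do not c-command one another → neither Principle B nor Principle C is at stake; coindexation permitted.

{1, 2, 3, 5}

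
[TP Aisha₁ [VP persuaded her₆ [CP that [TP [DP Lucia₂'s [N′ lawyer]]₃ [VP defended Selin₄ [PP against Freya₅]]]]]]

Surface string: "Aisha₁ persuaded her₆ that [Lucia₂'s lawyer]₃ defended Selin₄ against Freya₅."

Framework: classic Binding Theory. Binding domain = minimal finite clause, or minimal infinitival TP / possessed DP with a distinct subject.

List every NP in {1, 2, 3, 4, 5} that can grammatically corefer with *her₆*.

*her* is a pronoun, so Principle B applies: it must be free in its binding domain.
Binding domain of *her₆*: the matrix TP, whose subject is Aisha₁.
*Aisha₁* c-commands the pronoun within its binding domain → coindexation would violate Principle B.
*Lucia₂*: the pronoun c-commands this R-expression → coindexation would violate Principle C on *Lucia₂*.
*[Lucia₂'s lawyer]₃*: the pronoun c-commands this R-expression → coindexation would violate Principle C on *[Lucia₂'s lawyer]₃*.
*Selin₄*: the pronoun c-commands this R-expression → coindexation would violate Principle C on *Selin₄*.
*Freya₅*: the pronoun c-commands this R-expression → coindexation would violate Principle C on *Freya₅*.

none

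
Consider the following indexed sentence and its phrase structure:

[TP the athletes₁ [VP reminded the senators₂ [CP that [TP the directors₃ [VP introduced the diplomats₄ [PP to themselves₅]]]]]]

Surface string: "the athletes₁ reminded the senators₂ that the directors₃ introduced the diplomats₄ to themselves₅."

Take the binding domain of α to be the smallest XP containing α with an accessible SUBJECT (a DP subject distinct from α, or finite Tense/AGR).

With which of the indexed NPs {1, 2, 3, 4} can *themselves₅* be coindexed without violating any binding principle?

*themselves* is an anaphor, so Principle A applies: it must be bound in its binding domain.
Binding domain of *themselves₅*: the embedded TP, whose subject is the directors₃.
*the athletes₁* c-commands the anaphor but is outside its binding domain → cannot satisfy Principle A.
*the senators₂* c-commands the anaphor but is outside its binding domain → cannot satisfy Principle A.
*the directors₃* c-commands the anaphor within its binding domain → licit binder.
*the diplomats₄* c-commands the anaphor within its binding domain → licit binder.

{3, 4}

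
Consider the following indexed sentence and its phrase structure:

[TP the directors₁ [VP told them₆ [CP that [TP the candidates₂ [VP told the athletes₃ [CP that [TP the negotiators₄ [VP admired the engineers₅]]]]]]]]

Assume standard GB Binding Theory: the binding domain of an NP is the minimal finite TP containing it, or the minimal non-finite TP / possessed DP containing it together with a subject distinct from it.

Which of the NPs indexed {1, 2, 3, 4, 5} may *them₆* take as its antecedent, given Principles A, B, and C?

*them* is a pronoun, so Principle B applies: it must be free in its binding domain.
Binding domain of *them₆*: the matrix TP, whose subject is the directors₁.
*the directors₁* c-commands the pronoun within its binding domain → coindexation would violate Principle B.
*the candidates₂*: the pronoun c-commands this R-expression → coindexation would violate Principle C on *the candidates₂*.
*the athletes₃*: the pronoun c-commands this R-expression → coindexation would violate Principle C on *the athletes₃*.
*the negotiators₄*: the pronoun c-commands this R-expression → coindexation would violate Principle C on *the negotiators₄*.
*the engineers₅*: the pronoun c-commands this R-expression → coindexation would violate Principle C on *the engineers₅*.

none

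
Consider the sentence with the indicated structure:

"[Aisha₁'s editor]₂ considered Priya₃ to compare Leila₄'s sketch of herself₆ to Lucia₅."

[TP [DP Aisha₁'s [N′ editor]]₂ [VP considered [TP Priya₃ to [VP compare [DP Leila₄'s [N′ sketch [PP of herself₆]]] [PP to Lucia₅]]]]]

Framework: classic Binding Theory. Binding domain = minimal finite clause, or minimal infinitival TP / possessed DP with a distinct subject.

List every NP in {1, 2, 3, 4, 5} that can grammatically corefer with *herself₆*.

*herself* is an anaphor, so Principle A applies: it must be bound in its binding domain.
Binding domain of *herself₆*: the possessed DP, whose subject is Leila₄.
*Aisha₁* does not c-command the anaphor → cannot bind it.
*[Aisha₁'s editor]₂* c-commands the anaphor but is outside its binding domain → cannot satisfy Principle A.
*Priya₃* c-commands the anaphor but is outside its binding domain → cannot satisfy Principle A.
*Leila₄* c-commands the anaphor within its binding domain → licit binder.
*Lucia₅* does not c-command the anaphor → cannot bind it.

{4}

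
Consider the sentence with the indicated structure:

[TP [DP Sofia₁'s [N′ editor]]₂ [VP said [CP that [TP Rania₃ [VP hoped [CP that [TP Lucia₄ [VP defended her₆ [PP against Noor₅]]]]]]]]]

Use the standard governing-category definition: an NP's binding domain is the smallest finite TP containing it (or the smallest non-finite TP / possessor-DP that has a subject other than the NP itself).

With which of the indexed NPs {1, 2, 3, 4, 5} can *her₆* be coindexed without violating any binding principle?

*her* is a pronoun, so Principle B applies: it must be free in its binding domain.
Binding domain of *her₆*: the embedded TP, whose subject is Lucia₄.
*Sofia₁* and the pronoun do not c-command one another → neither Principle B nor Principle C is at stake; coindexation permitted.
*[Sofia₁'s editor]₂* c-commands the pronoun but from outside its binding domain, and is not c-commanded by it → coindexation permitted.
*Rania₃* c-commands the pronoun but from outside its binding domain, and is not c-commanded by it → coindexation permitted.
*Lucia₄* c-commands the pronoun within its binding domain → coindexation would violate Principle B.
*Noor₅*: the pronoun c-commands this R-expression → coindexation would violate Principle C on *Noor₅*.

{1, 2, 3}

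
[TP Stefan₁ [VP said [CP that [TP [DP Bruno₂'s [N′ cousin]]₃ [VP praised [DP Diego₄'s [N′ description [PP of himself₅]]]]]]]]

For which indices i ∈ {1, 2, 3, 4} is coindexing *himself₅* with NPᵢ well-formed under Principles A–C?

{4}

*himself* is an anaphor, so Principle A applies: it must be bound in its binding domain.
Binding domain of *himself₅*: the possessed DP, whose subject is Diego₄.
*Stefan₁* c-commands the anaphor but is outside its binding domain → cannot satisfy Principle A.
*Bruno₂* does not c-command the anaphor → cannot bind it.
*[Bruno₂'s cousin]₃* c-commands the anaphor but is outside its binding domain → cannot satisfy Principle A.
*Diego₄* c-commands the anaphor within its binding domain → licit binder.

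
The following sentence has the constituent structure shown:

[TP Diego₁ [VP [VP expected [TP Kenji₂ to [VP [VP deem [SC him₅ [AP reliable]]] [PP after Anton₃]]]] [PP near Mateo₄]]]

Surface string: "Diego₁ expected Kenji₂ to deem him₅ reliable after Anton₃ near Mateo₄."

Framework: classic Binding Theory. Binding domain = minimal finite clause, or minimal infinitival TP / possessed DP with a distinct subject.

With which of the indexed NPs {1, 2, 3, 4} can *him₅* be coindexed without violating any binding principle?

{1, 3, 4}

*him* is a pronoun, so Principle B applies: it must be free in its binding domain.
Binding domain of *him₅*: the embedded TP, whose subject is Kenji₂.
*Diego₁* c-commands the pronoun but from outside its binding domain, and is not c-commanded by it → coindexation permitted.
*Kenji₂* c-commands the pronoun within its binding domain → coindexation would violate Principle B.
*Anton₃* and the pronoun do not c-command one another → neither Principle B nor Principle C is at stake; coindexation permitted.
*Mateo₄* and the pronoun do not c-command one another → neither Principle B nor Principle C is at stake; coindexation permitted.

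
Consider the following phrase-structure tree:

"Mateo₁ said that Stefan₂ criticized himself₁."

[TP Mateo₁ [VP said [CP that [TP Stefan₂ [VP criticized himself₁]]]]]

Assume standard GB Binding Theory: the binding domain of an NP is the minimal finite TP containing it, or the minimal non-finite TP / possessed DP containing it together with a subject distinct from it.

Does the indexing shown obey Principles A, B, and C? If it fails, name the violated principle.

The two coindexed NPs are *Mateo₁* and *himself₁*.
*himself₁* is an anaphor. Principle A requires it to be bound within its binding domain — the embedded TP, whose subject is Stefan₂.
Within that domain it is c-commanded by *Stefan₂*, which does not share its index.
*Mateo₁* does c-command the anaphor, but from outside its binding domain.
The anaphor is unbound in its domain → Principle A violation.

Principle A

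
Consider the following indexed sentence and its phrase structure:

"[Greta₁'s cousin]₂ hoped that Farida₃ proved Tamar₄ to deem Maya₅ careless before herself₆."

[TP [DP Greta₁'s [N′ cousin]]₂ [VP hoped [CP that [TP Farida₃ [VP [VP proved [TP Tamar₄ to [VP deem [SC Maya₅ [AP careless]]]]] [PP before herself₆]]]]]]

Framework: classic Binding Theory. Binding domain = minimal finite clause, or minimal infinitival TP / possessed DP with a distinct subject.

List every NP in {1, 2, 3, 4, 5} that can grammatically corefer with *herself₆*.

*herself* is an anaphor, so Principle A applies: it must be bound in its binding domain.
Binding domain of *herself₆*: the embedded TP, whose subject is Farida₃.
*Greta₁* does not c-command the anaphor → cannot bind it.
*[Greta₁'s cousin]₂* c-commands the anaphor but is outside its binding domain → cannot satisfy Principle A.
*Farida₃* c-commands the anaphor within its binding domain → licit binder.
*Tamar₄* does not c-command the anaphor → cannot bind it.
*Maya₅* does not c-command the anaphor → cannot bind it.

{3}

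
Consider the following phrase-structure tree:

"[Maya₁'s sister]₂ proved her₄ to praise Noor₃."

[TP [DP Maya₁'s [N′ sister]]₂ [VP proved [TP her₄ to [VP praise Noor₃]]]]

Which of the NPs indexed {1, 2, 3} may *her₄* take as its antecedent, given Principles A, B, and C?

{1}

*her* is a pronoun, so Principle B applies: it must be free in its binding domain.
Binding domain of *her₄*: the matrix TP, whose subject is [Maya₁'s sister]₂.
*Maya₁* and the pronoun do not c-command one another → neither Principle B nor Principle C is at stake; coindexation permitted.
*[Maya₁'s sister]₂* c-commands the pronoun within its binding domain → coindexation would violate Principle B.
*Noor₃*: the pronoun c-commands this R-expression → coindexation would violate Principle C on *Noor₃*.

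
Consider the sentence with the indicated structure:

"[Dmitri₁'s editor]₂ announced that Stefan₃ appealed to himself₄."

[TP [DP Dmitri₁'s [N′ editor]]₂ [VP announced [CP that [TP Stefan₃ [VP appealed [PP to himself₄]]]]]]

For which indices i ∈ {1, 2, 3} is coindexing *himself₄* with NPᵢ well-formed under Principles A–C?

{3}

*himself* is an anaphor, so Principle A applies: it must be bound in its binding domain.
Binding domain of *himself₄*: the embedded TP, whose subject is Stefan₃.
*Dmitri₁* does not c-command the anaphor → cannot bind it.
*[Dmitri₁'s editor]₂* c-commands the anaphor but is outside its binding domain → cannot satisfy Principle A.
*Stefan₃* c-commands the anaphor within its binding domain → licit binder.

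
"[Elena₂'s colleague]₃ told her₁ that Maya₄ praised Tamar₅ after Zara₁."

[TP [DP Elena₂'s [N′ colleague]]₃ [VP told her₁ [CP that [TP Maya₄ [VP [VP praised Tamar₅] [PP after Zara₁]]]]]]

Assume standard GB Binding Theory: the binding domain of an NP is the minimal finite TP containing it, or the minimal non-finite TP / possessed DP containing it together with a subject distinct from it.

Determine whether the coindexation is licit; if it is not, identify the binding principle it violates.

Principle C

The two coindexed NPs are *her₁* and *Zara₁*.
*Zara₁* is an R-expression. Principle C requires it to be free everywhere.
*her₁* c-commands it and carries the same index.
The R-expression is bound → Principle C violation.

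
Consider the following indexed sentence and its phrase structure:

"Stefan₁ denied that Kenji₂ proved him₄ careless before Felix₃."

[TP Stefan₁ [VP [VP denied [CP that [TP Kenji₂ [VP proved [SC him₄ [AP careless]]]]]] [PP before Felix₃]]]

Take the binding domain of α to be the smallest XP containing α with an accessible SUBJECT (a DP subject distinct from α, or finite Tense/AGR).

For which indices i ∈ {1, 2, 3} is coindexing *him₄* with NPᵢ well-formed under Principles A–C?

{1, 3}

*him* is a pronoun, so Principle B applies: it must be free in its binding domain.
Binding domain of *him₄*: the embedded TP, whose subject is Kenji₂.
*Stefan₁* c-commands the pronoun but from outside its binding domain, and is not c-commanded by it → coindexation permitted.
*Kenji₂* c-commands the pronoun within its binding domain → coindexation would violate Principle B.
*Felix₃* and the pronoun do not c-command one another → neither Principle B nor Principle C is at stake; coindexation permitted.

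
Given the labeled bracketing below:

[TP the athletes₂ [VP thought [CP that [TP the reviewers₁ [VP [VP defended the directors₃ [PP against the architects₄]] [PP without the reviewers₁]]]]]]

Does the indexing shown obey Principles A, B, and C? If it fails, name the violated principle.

The two coindexed NPs are *the reviewers₁* (the higher occurrence) and *the reviewers₁* (the lower occurrence).
*the reviewers₁* (the lower occurrence) is an R-expression. Principle C requires it to be free everywhere.
*the reviewers₁* (the higher occurrence) c-commands it and carries the same index.
The R-expression is bound → Principle C violation.

Principle C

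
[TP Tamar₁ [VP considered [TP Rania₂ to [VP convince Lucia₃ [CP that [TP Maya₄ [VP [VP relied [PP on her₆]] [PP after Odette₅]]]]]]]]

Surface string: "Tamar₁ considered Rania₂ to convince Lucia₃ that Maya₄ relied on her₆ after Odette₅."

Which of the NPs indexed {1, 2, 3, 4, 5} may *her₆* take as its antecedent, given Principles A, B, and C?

*her* is a pronoun, so Principle B applies: it must be free in its binding domain.
Binding domain of *her₆*: the embedded TP, whose subject is Maya₄.
*Tamar₁* c-commands the pronoun but from outside its binding domain, and is not c-commanded by it → coindexation permitted.
*Rania₂* c-commands the pronoun but from outside its binding domain, and is not c-commanded by it → coindexation permitted.
*Lucia₃* c-commands the pronoun but from outside its binding domain, and is not c-commanded by it → coindexation permitted.
*Maya₄* c-commands the pronoun within its binding domain → coindexation would violate Principle B.
*Odette₅* and the pronoun do not c-command one another → neither Principle B nor Principle C is at stake; coindexation permitted.

{1, 2, 3, 5}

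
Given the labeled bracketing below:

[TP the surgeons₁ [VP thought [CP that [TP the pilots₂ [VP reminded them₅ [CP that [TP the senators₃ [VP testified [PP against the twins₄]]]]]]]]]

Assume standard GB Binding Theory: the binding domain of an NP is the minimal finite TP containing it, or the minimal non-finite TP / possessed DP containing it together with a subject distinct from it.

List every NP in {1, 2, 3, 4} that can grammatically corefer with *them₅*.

{1}

*them* is a pronoun, so Principle B applies: it must be free in its binding domain.
Binding domain of *them₅*: the embedded TP, whose subject is the pilots₂.
*the surgeons₁* c-commands the pronoun but from outside its binding domain, and is not c-commanded by it → coindexation permitted.
*the pilots₂* c-commands the pronoun within its binding domain → coindexation would violate Principle B.
*the senators₃*: the pronoun c-commands this R-expression → coindexation would violate Principle C on *the senators₃*.
*the twins₄*: the pronoun c-commands this R-expression → coindexation would violate Principle C on *the twins₄*.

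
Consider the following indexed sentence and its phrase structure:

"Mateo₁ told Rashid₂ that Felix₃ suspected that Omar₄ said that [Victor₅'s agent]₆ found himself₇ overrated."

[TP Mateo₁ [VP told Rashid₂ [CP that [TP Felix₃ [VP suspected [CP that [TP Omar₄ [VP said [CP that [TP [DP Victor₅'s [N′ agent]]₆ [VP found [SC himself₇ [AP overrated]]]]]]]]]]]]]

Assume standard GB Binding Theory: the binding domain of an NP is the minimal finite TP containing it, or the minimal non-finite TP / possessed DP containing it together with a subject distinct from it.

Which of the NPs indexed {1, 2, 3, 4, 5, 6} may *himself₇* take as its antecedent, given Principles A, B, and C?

*himself* is an anaphor, so Principle A applies: it must be bound in its binding domain.
Binding domain of *himself₇*: the embedded TP, whose subject is [Victor₅'s agent]₆.
*Mateo₁* c-commands the anaphor but is outside its binding domain → cannot satisfy Principle A.
*Rashid₂* c-commands the anaphor but is outside its binding domain → cannot satisfy Principle A.
*Felix₃* c-commands the anaphor but is outside its binding domain → cannot satisfy Principle A.
*Omar₄* c-commands the anaphor but is outside its binding domain → cannot satisfy Principle A.
*Victor₅* does not c-command the anaphor → cannot bind it.
*[Victor₅'s agent]₆* c-commands the anaphor within its binding domain → licit binder.

{6}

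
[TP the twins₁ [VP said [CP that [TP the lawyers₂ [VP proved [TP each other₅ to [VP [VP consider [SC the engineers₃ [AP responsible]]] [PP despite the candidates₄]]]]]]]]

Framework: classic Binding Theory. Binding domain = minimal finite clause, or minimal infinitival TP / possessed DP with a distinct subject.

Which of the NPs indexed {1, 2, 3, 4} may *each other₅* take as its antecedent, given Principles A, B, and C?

{2}

*each other* is an anaphor, so Principle A applies: it must be bound in its binding domain.
Binding domain of *each other₅*: the embedded TP, whose subject is the lawyers₂.
*the twins₁* c-commands the anaphor but is outside its binding domain → cannot satisfy Principle A.
*the lawyers₂* c-commands the anaphor within its binding domain → licit binder.
*the engineers₃* does not c-command the anaphor → cannot bind it.
*the candidates₄* does not c-command the anaphor → cannot bind it.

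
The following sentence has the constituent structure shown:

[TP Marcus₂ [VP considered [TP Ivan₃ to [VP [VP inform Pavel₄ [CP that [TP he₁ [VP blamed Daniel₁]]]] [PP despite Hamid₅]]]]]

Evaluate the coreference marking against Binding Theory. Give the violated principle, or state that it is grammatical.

Principle C

The two coindexed NPs are *he₁* and *Daniel₁*.
*Daniel₁* is an R-expression. Principle C requires it to be free everywhere.
*he₁* c-commands it and carries the same index.
The R-expression is bound → Principle C violation.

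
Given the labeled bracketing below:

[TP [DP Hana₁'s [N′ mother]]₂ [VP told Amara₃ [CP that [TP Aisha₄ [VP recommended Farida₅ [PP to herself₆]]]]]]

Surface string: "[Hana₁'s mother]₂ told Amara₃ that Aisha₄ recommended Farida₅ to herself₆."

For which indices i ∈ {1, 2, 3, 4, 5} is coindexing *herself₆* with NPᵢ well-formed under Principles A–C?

{4, 5}

*herself* is an anaphor, so Principle A applies: it must be bound in its binding domain.
Binding domain of *herself₆*: the embedded TP, whose subject is Aisha₄.
*Hana₁* does not c-command the anaphor → cannot bind it.
*[Hana₁'s mother]₂* c-commands the anaphor but is outside its binding domain → cannot satisfy Principle A.
*Amara₃* c-commands the anaphor but is outside its binding domain → cannot satisfy Principle A.
*Aisha₄* c-commands the anaphor within its binding domain → licit binder.
*Farida₅* c-commands the anaphor within its binding domain → licit binder.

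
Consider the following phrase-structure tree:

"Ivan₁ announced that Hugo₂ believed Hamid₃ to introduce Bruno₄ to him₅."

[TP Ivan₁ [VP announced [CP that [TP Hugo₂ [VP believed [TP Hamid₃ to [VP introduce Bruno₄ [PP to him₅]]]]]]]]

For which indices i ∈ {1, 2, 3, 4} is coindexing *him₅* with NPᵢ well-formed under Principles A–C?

*him* is a pronoun, so Principle B applies: it must be free in its binding domain.
Binding domain of *him₅*: the embedded TP, whose subject is Hamid₃.
*Ivan₁* c-commands the pronoun but from outside its binding domain, and is not c-commanded by it → coindexation permitted.
*Hugo₂* c-commands the pronoun but from outside its binding domain, and is not c-commanded by it → coindexation permitted.
*Hamid₃* c-commands the pronoun within its binding domain → coindexation would violate Principle B.
*Bruno₄* c-commands the pronoun within its binding domain → coindexation would violate Principle B.

{1, 2}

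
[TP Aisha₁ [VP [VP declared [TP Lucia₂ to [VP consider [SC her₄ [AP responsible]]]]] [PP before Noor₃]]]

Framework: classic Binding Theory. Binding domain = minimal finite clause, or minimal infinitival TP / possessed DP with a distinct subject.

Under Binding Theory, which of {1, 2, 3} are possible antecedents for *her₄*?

{1, 3}

*her* is a pronoun, so Principle B applies: it must be free in its binding domain.
Binding domain of *her₄*: the embedded TP, whose subject is Lucia₂.
*Aisha₁* c-commands the pronoun but from outside its binding domain, and is not c-commanded by it → coindexation permitted.
*Lucia₂* c-commands the pronoun within its binding domain → coindexation would violate Principle B.
*Noor₃* and the pronoun do not c-command one another → neither Principle B nor Principle C is at stake; coindexation permitted.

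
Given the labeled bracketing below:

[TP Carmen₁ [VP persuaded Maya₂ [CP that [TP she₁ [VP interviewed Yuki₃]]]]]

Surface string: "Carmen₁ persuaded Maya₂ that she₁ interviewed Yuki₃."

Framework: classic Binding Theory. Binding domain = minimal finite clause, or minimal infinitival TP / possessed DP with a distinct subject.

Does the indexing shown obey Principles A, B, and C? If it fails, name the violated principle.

The two coindexed NPs are *Carmen₁* and *she₁*.
*she₁* is a pronoun; nothing c-commands it within its binding domain (the embedded TP.), so Principle B holds trivially.
*Carmen₁* is an R-expression; *she₁* does not c-command it, and no other NP shares its index, so Principle C is satisfied.
All principles are respected.

grammatical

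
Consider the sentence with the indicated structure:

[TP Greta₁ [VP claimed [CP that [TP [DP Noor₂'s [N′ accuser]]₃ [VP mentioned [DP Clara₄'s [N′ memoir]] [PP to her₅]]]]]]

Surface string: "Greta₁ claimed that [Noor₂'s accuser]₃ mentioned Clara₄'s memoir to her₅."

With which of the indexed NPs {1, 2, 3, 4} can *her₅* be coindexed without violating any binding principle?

*her* is a pronoun, so Principle B applies: it must be free in its binding domain.
Binding domain of *her₅*: the embedded TP, whose subject is [Noor₂'s accuser]₃.
*Greta₁* c-commands the pronoun but from outside its binding domain, and is not c-commanded by it → coindexation permitted.
*Noor₂* and the pronoun do not c-command one another → neither Principle B nor Principle C is at stake; coindexation permitted.
*[Noor₂'s accuser]₃* c-commands the pronoun within its binding domain → coindexation would violate Principle B.
*Clara₄* and the pronoun do not c-command one another → neither Principle B nor Principle C is at stake; coindexation permitted.

{1, 2, 4}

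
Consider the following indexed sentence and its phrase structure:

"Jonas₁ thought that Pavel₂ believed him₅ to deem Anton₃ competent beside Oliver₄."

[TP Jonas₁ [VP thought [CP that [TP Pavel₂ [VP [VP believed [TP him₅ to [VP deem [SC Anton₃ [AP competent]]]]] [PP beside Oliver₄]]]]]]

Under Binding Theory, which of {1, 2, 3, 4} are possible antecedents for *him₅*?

{1, 4}

*him* is a pronoun, so Principle B applies: it must be free in its binding domain.
Binding domain of *him₅*: the embedded TP, whose subject is Pavel₂.
*Jonas₁* c-commands the pronoun but from outside its binding domain, and is not c-commanded by it → coindexation permitted.
*Pavel₂* c-commands the pronoun within its binding domain → coindexation would violate Principle B.
*Anton₃*: the pronoun c-commands this R-expression → coindexation would violate Principle C on *Anton₃*.
*Oliver₄* and the pronoun do not c-command one another → neither Principle B nor Principle C is at stake; coindexation permitted.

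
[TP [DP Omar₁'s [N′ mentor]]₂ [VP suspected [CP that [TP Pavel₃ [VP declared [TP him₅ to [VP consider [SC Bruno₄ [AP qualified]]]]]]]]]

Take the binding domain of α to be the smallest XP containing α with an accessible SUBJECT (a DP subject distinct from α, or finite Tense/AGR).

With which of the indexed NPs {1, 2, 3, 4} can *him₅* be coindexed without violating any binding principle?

{1, 2}

*him* is a pronoun, so Principle B applies: it must be free in its binding domain.
Binding domain of *him₅*: the embedded TP, whose subject is Pavel₃.
*Omar₁* and the pronoun do not c-command one another → neither Principle B nor Principle C is at stake; coindexation permitted.
*[Omar₁'s mentor]₂* c-commands the pronoun but from outside its binding domain, and is not c-commanded by it → coindexation permitted.
*Pavel₃* c-commands the pronoun within its binding domain → coindexation would violate Principle B.
*Bruno₄*: the pronoun c-commands this R-expression → coindexation would violate Principle C on *Bruno₄*.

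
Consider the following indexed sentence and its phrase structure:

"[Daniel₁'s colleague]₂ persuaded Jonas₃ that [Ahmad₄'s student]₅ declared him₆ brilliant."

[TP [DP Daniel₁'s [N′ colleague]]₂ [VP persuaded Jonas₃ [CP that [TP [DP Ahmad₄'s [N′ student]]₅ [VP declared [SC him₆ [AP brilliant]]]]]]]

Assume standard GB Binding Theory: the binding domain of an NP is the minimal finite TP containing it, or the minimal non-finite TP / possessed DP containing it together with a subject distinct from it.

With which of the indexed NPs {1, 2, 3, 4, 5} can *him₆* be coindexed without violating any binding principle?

{1, 2, 3, 4}

*him* is a pronoun, so Principle B applies: it must be free in its binding domain.
Binding domain of *him₆*: the embedded TP, whose subject is [Ahmad₄'s student]₅.
*Daniel₁* and the pronoun do not c-command one another → neither Principle B nor Principle C is at stake; coindexation permitted.
*[Daniel₁'s colleague]₂* c-commands the pronoun but from outside its binding domain, and is not c-commanded by it → coindexation permitted.
*Jonas₃* c-commands the pronoun but from outside its binding domain, and is not c-commanded by it → coindexation permitted.
*Ahmad₄* and the pronoun do not c-command one another → neither Principle B nor Principle C is at stake; coindexation permitted.
*[Ahmad₄'s student]₅* c-commands the pronoun within its binding domain → coindexation would violate Principle B.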